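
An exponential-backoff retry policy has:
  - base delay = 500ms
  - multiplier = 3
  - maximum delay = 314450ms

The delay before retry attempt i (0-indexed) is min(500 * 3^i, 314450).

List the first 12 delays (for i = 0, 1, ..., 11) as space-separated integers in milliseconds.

Computing each delay:
  i=0: min(500*3^0, 314450) = 500
  i=1: min(500*3^1, 314450) = 1500
  i=2: min(500*3^2, 314450) = 4500
  i=3: min(500*3^3, 314450) = 13500
  i=4: min(500*3^4, 314450) = 40500
  i=5: min(500*3^5, 314450) = 121500
  i=6: min(500*3^6, 314450) = 314450
  i=7: min(500*3^7, 314450) = 314450
  i=8: min(500*3^8, 314450) = 314450
  i=9: min(500*3^9, 314450) = 314450
  i=10: min(500*3^10, 314450) = 314450
  i=11: min(500*3^11, 314450) = 314450

Answer: 500 1500 4500 13500 40500 121500 314450 314450 314450 314450 314450 314450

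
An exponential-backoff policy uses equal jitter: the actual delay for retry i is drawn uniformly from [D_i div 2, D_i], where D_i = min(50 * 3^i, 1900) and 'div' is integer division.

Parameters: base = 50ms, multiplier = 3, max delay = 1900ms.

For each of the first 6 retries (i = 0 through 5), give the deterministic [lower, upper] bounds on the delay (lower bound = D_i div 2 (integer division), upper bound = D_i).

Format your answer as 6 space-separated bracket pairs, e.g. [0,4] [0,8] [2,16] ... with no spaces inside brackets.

Answer: [25,50] [75,150] [225,450] [675,1350] [950,1900] [950,1900]

Derivation:
Computing bounds per retry:
  i=0: D_i=min(50*3^0,1900)=50, bounds=[25,50]
  i=1: D_i=min(50*3^1,1900)=150, bounds=[75,150]
  i=2: D_i=min(50*3^2,1900)=450, bounds=[225,450]
  i=3: D_i=min(50*3^3,1900)=1350, bounds=[675,1350]
  i=4: D_i=min(50*3^4,1900)=1900, bounds=[950,1900]
  i=5: D_i=min(50*3^5,1900)=1900, bounds=[950,1900]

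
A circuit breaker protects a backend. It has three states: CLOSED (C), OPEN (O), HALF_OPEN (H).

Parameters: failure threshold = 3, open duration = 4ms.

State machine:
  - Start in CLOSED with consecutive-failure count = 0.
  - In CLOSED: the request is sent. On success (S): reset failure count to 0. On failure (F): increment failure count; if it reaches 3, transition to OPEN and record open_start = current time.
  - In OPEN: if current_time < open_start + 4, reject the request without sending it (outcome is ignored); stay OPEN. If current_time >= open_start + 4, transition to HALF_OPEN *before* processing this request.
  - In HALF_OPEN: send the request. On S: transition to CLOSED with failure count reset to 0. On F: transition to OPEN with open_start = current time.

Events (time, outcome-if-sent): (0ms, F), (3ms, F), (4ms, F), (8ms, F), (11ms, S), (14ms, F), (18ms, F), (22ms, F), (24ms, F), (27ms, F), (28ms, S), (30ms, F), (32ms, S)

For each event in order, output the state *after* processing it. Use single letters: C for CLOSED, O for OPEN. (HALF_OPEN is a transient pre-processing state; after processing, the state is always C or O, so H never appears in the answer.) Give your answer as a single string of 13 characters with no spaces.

Answer: CCOOOOOOOOOOC

Derivation:
State after each event:
  event#1 t=0ms outcome=F: state=CLOSED
  event#2 t=3ms outcome=F: state=CLOSED
  event#3 t=4ms outcome=F: state=OPEN
  event#4 t=8ms outcome=F: state=OPEN
  event#5 t=11ms outcome=S: state=OPEN
  event#6 t=14ms outcome=F: state=OPEN
  event#7 t=18ms outcome=F: state=OPEN
  event#8 t=22ms outcome=F: state=OPEN
  event#9 t=24ms outcome=F: state=OPEN
  event#10 t=27ms outcome=F: state=OPEN
  event#11 t=28ms outcome=S: state=OPEN
  event#12 t=30ms outcome=F: state=OPEN
  event#13 t=32ms outcome=S: state=CLOSED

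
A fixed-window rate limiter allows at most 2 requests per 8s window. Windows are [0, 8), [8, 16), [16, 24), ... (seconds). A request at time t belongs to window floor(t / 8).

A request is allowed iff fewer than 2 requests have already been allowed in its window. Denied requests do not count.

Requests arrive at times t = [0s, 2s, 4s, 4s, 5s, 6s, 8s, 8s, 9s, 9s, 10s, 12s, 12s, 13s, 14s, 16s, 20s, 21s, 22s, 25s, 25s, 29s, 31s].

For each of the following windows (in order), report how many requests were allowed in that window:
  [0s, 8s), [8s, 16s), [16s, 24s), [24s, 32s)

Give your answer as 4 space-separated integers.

Answer: 2 2 2 2

Derivation:
Processing requests:
  req#1 t=0s (window 0): ALLOW
  req#2 t=2s (window 0): ALLOW
  req#3 t=4s (window 0): DENY
  req#4 t=4s (window 0): DENY
  req#5 t=5s (window 0): DENY
  req#6 t=6s (window 0): DENY
  req#7 t=8s (window 1): ALLOW
  req#8 t=8s (window 1): ALLOW
  req#9 t=9s (window 1): DENY
  req#10 t=9s (window 1): DENY
  req#11 t=10s (window 1): DENY
  req#12 t=12s (window 1): DENY
  req#13 t=12s (window 1): DENY
  req#14 t=13s (window 1): DENY
  req#15 t=14s (window 1): DENY
  req#16 t=16s (window 2): ALLOW
  req#17 t=20s (window 2): ALLOW
  req#18 t=21s (window 2): DENY
  req#19 t=22s (window 2): DENY
  req#20 t=25s (window 3): ALLOW
  req#21 t=25s (window 3): ALLOW
  req#22 t=29s (window 3): DENY
  req#23 t=31s (window 3): DENY

Allowed counts by window: 2 2 2 2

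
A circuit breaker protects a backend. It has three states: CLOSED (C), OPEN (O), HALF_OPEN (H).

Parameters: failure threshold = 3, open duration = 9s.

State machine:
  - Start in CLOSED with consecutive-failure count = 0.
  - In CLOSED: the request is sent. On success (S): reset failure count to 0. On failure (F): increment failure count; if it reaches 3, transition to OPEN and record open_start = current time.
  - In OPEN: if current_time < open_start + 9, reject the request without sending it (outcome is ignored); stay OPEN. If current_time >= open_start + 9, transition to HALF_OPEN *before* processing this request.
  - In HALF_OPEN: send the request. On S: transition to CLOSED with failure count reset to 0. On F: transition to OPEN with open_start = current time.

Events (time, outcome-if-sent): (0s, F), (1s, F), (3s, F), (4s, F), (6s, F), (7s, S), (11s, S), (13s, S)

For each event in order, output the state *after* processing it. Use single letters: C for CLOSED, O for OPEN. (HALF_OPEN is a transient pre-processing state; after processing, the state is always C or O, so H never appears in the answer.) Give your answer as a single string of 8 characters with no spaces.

Answer: CCOOOOOC

Derivation:
State after each event:
  event#1 t=0s outcome=F: state=CLOSED
  event#2 t=1s outcome=F: state=CLOSED
  event#3 t=3s outcome=F: state=OPEN
  event#4 t=4s outcome=F: state=OPEN
  event#5 t=6s outcome=F: state=OPEN
  event#6 t=7s outcome=S: state=OPEN
  event#7 t=11s outcome=S: state=OPEN
  event#8 t=13s outcome=S: state=CLOSED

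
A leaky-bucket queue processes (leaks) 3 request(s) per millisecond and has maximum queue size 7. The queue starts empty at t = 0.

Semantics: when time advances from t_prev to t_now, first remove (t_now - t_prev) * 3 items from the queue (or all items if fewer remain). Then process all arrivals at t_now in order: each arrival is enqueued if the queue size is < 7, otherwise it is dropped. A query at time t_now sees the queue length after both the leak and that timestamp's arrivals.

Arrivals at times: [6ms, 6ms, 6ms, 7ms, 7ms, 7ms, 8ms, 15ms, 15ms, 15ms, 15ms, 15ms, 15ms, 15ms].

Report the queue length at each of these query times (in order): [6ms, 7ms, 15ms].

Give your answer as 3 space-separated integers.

Answer: 3 3 7

Derivation:
Queue lengths at query times:
  query t=6ms: backlog = 3
  query t=7ms: backlog = 3
  query t=15ms: backlog = 7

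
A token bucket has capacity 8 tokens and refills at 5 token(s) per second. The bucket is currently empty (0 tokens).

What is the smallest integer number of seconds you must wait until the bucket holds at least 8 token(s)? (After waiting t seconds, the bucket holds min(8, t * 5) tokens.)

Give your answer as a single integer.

Answer: 2

Derivation:
Need t * 5 >= 8, so t >= 8/5.
Smallest integer t = ceil(8/5) = 2.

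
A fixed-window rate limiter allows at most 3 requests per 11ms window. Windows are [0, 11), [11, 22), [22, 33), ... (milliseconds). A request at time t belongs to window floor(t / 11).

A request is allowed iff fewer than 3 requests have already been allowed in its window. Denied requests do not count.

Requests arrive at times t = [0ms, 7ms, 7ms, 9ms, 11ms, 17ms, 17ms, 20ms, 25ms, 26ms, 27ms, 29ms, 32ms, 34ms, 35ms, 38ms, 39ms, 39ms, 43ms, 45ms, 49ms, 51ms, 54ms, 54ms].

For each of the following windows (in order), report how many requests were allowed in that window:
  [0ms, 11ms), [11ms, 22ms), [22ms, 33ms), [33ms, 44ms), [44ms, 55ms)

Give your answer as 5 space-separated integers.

Processing requests:
  req#1 t=0ms (window 0): ALLOW
  req#2 t=7ms (window 0): ALLOW
  req#3 t=7ms (window 0): ALLOW
  req#4 t=9ms (window 0): DENY
  req#5 t=11ms (window 1): ALLOW
  req#6 t=17ms (window 1): ALLOW
  req#7 t=17ms (window 1): ALLOW
  req#8 t=20ms (window 1): DENY
  req#9 t=25ms (window 2): ALLOW
  req#10 t=26ms (window 2): ALLOW
  req#11 t=27ms (window 2): ALLOW
  req#12 t=29ms (window 2): DENY
  req#13 t=32ms (window 2): DENY
  req#14 t=34ms (window 3): ALLOW
  req#15 t=35ms (window 3): ALLOW
  req#16 t=38ms (window 3): ALLOW
  req#17 t=39ms (window 3): DENY
  req#18 t=39ms (window 3): DENY
  req#19 t=43ms (window 3): DENY
  req#20 t=45ms (window 4): ALLOW
  req#21 t=49ms (window 4): ALLOW
  req#22 t=51ms (window 4): ALLOW
  req#23 t=54ms (window 4): DENY
  req#24 t=54ms (window 4): DENY

Allowed counts by window: 3 3 3 3 3

Answer: 3 3 3 3 3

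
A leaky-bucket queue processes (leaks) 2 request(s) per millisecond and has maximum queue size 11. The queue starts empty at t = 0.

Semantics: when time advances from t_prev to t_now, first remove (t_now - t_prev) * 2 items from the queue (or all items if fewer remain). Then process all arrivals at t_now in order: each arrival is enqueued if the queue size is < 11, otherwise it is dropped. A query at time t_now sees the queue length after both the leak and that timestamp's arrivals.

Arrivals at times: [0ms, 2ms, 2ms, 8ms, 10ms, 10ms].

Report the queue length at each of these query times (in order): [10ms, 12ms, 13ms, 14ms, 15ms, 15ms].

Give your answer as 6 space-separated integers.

Queue lengths at query times:
  query t=10ms: backlog = 2
  query t=12ms: backlog = 0
  query t=13ms: backlog = 0
  query t=14ms: backlog = 0
  query t=15ms: backlog = 0
  query t=15ms: backlog = 0

Answer: 2 0 0 0 0 0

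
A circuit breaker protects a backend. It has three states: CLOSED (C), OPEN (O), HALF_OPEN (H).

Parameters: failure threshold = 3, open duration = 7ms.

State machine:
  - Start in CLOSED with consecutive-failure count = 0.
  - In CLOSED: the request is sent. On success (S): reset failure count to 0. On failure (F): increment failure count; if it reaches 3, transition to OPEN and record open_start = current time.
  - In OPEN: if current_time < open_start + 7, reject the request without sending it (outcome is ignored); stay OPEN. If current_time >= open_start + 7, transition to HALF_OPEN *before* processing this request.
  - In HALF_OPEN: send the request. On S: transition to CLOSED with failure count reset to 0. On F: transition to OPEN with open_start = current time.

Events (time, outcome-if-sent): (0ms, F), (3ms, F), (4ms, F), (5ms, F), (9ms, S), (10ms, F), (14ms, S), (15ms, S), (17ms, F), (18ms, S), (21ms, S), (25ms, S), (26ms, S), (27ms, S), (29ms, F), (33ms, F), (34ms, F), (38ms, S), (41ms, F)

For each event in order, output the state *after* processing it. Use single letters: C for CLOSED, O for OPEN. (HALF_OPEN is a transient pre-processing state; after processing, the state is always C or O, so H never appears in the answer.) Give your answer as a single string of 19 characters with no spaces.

State after each event:
  event#1 t=0ms outcome=F: state=CLOSED
  event#2 t=3ms outcome=F: state=CLOSED
  event#3 t=4ms outcome=F: state=OPEN
  event#4 t=5ms outcome=F: state=OPEN
  event#5 t=9ms outcome=S: state=OPEN
  event#6 t=10ms outcome=F: state=OPEN
  event#7 t=14ms outcome=S: state=CLOSED
  event#8 t=15ms outcome=S: state=CLOSED
  event#9 t=17ms outcome=F: state=CLOSED
  event#10 t=18ms outcome=S: state=CLOSED
  event#11 t=21ms outcome=S: state=CLOSED
  event#12 t=25ms outcome=S: state=CLOSED
  event#13 t=26ms outcome=S: state=CLOSED
  event#14 t=27ms outcome=S: state=CLOSED
  event#15 t=29ms outcome=F: state=CLOSED
  event#16 t=33ms outcome=F: state=CLOSED
  event#17 t=34ms outcome=F: state=OPEN
  event#18 t=38ms outcome=S: state=OPEN
  event#19 t=41ms outcome=F: state=OPEN

Answer: CCOOOOCCCCCCCCCCOOO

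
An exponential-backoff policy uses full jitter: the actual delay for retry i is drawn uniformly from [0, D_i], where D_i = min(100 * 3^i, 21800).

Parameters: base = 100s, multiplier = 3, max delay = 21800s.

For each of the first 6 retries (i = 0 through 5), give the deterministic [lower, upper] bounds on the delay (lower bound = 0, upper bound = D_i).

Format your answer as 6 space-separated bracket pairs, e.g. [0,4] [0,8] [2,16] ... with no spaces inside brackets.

Computing bounds per retry:
  i=0: D_i=min(100*3^0,21800)=100, bounds=[0,100]
  i=1: D_i=min(100*3^1,21800)=300, bounds=[0,300]
  i=2: D_i=min(100*3^2,21800)=900, bounds=[0,900]
  i=3: D_i=min(100*3^3,21800)=2700, bounds=[0,2700]
  i=4: D_i=min(100*3^4,21800)=8100, bounds=[0,8100]
  i=5: D_i=min(100*3^5,21800)=21800, bounds=[0,21800]

Answer: [0,100] [0,300] [0,900] [0,2700] [0,8100] [0,21800]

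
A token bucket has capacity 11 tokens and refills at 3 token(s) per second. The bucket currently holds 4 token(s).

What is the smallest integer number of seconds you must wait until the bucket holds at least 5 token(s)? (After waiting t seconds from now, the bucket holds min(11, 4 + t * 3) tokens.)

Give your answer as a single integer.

Need 4 + t * 3 >= 5, so t >= 1/3.
Smallest integer t = ceil(1/3) = 1.

Answer: 1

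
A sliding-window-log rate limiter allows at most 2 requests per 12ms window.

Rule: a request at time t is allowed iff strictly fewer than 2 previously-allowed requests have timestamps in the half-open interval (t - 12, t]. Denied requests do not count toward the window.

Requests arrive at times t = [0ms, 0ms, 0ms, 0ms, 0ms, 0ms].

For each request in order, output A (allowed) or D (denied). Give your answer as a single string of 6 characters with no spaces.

Tracking allowed requests in the window:
  req#1 t=0ms: ALLOW
  req#2 t=0ms: ALLOW
  req#3 t=0ms: DENY
  req#4 t=0ms: DENY
  req#5 t=0ms: DENY
  req#6 t=0ms: DENY

Answer: AADDDD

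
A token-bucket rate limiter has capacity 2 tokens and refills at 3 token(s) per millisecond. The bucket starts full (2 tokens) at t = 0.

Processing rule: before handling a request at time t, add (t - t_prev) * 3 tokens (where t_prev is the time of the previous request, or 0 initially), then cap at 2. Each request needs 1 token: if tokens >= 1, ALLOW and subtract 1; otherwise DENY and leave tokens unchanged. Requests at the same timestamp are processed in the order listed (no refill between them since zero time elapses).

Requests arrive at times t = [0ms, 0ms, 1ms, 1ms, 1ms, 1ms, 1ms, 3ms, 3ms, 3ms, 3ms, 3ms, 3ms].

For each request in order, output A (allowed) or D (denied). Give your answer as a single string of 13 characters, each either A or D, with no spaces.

Simulating step by step:
  req#1 t=0ms: ALLOW
  req#2 t=0ms: ALLOW
  req#3 t=1ms: ALLOW
  req#4 t=1ms: ALLOW
  req#5 t=1ms: DENY
  req#6 t=1ms: DENY
  req#7 t=1ms: DENY
  req#8 t=3ms: ALLOW
  req#9 t=3ms: ALLOW
  req#10 t=3ms: DENY
  req#11 t=3ms: DENY
  req#12 t=3ms: DENY
  req#13 t=3ms: DENY

Answer: AAAADDDAADDDD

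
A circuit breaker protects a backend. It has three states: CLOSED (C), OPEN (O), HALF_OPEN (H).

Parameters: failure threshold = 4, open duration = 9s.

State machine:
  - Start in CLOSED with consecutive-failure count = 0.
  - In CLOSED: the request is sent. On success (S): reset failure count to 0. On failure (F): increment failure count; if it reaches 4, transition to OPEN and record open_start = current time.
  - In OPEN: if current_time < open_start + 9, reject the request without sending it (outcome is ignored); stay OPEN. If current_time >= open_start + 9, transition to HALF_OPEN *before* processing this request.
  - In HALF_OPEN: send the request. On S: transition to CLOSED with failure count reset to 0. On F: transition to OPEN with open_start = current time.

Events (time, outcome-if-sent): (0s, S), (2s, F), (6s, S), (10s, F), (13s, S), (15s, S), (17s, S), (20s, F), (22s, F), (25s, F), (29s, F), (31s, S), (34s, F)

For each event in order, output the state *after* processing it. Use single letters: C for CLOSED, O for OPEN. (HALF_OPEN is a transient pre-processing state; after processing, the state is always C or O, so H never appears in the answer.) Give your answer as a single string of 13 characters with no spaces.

Answer: CCCCCCCCCCOOO

Derivation:
State after each event:
  event#1 t=0s outcome=S: state=CLOSED
  event#2 t=2s outcome=F: state=CLOSED
  event#3 t=6s outcome=S: state=CLOSED
  event#4 t=10s outcome=F: state=CLOSED
  event#5 t=13s outcome=S: state=CLOSED
  event#6 t=15s outcome=S: state=CLOSED
  event#7 t=17s outcome=S: state=CLOSED
  event#8 t=20s outcome=F: state=CLOSED
  event#9 t=22s outcome=F: state=CLOSED
  event#10 t=25s outcome=F: state=CLOSED
  event#11 t=29s outcome=F: state=OPEN
  event#12 t=31s outcome=S: state=OPEN
  event#13 t=34s outcome=F: state=OPEN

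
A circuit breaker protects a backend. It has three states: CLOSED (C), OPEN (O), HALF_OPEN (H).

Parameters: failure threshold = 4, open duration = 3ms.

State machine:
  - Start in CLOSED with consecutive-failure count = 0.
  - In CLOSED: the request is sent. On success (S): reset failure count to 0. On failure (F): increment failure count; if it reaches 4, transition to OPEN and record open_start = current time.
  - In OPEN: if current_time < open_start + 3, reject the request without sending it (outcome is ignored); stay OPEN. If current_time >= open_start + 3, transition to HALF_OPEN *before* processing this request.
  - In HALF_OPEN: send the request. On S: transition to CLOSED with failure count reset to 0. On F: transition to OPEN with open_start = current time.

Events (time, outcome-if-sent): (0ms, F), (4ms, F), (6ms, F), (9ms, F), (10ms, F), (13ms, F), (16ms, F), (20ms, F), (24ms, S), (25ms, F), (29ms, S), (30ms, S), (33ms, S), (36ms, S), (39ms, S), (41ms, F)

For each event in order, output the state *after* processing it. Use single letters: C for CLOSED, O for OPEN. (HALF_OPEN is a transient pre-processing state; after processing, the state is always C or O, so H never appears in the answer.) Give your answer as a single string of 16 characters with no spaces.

State after each event:
  event#1 t=0ms outcome=F: state=CLOSED
  event#2 t=4ms outcome=F: state=CLOSED
  event#3 t=6ms outcome=F: state=CLOSED
  event#4 t=9ms outcome=F: state=OPEN
  event#5 t=10ms outcome=F: state=OPEN
  event#6 t=13ms outcome=F: state=OPEN
  event#7 t=16ms outcome=F: state=OPEN
  event#8 t=20ms outcome=F: state=OPEN
  event#9 t=24ms outcome=S: state=CLOSED
  event#10 t=25ms outcome=F: state=CLOSED
  event#11 t=29ms outcome=S: state=CLOSED
  event#12 t=30ms outcome=S: state=CLOSED
  event#13 t=33ms outcome=S: state=CLOSED
  event#14 t=36ms outcome=S: state=CLOSED
  event#15 t=39ms outcome=S: state=CLOSED
  event#16 t=41ms outcome=F: state=CLOSED

Answer: CCCOOOOOCCCCCCCC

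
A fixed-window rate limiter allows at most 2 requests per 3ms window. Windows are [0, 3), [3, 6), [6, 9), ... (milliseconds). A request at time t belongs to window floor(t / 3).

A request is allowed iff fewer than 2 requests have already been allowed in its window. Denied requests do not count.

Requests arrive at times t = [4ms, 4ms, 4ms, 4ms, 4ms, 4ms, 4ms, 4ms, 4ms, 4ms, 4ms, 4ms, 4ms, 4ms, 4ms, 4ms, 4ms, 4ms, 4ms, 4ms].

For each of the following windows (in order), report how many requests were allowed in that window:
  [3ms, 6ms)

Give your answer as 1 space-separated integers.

Answer: 2

Derivation:
Processing requests:
  req#1 t=4ms (window 1): ALLOW
  req#2 t=4ms (window 1): ALLOW
  req#3 t=4ms (window 1): DENY
  req#4 t=4ms (window 1): DENY
  req#5 t=4ms (window 1): DENY
  req#6 t=4ms (window 1): DENY
  req#7 t=4ms (window 1): DENY
  req#8 t=4ms (window 1): DENY
  req#9 t=4ms (window 1): DENY
  req#10 t=4ms (window 1): DENY
  req#11 t=4ms (window 1): DENY
  req#12 t=4ms (window 1): DENY
  req#13 t=4ms (window 1): DENY
  req#14 t=4ms (window 1): DENY
  req#15 t=4ms (window 1): DENY
  req#16 t=4ms (window 1): DENY
  req#17 t=4ms (window 1): DENY
  req#18 t=4ms (window 1): DENY
  req#19 t=4ms (window 1): DENY
  req#20 t=4ms (window 1): DENY

Allowed counts by window: 2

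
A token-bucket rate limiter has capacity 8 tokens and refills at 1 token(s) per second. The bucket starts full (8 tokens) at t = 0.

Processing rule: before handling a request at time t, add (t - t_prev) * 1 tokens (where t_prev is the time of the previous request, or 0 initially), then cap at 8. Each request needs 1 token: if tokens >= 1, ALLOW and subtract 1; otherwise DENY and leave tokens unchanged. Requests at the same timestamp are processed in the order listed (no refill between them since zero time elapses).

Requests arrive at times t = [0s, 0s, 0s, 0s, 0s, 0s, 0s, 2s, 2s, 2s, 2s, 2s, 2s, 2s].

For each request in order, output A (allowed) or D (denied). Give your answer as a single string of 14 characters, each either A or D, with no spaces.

Answer: AAAAAAAAAADDDD

Derivation:
Simulating step by step:
  req#1 t=0s: ALLOW
  req#2 t=0s: ALLOW
  req#3 t=0s: ALLOW
  req#4 t=0s: ALLOW
  req#5 t=0s: ALLOW
  req#6 t=0s: ALLOW
  req#7 t=0s: ALLOW
  req#8 t=2s: ALLOW
  req#9 t=2s: ALLOW
  req#10 t=2s: ALLOW
  req#11 t=2s: DENY
  req#12 t=2s: DENY
  req#13 t=2s: DENY
  req#14 t=2s: DENY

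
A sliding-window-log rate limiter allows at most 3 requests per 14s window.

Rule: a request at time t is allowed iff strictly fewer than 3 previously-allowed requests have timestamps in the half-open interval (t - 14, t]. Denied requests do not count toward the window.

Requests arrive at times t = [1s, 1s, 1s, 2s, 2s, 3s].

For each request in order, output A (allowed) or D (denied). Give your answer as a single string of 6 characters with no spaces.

Tracking allowed requests in the window:
  req#1 t=1s: ALLOW
  req#2 t=1s: ALLOW
  req#3 t=1s: ALLOW
  req#4 t=2s: DENY
  req#5 t=2s: DENY
  req#6 t=3s: DENY

Answer: AAADDD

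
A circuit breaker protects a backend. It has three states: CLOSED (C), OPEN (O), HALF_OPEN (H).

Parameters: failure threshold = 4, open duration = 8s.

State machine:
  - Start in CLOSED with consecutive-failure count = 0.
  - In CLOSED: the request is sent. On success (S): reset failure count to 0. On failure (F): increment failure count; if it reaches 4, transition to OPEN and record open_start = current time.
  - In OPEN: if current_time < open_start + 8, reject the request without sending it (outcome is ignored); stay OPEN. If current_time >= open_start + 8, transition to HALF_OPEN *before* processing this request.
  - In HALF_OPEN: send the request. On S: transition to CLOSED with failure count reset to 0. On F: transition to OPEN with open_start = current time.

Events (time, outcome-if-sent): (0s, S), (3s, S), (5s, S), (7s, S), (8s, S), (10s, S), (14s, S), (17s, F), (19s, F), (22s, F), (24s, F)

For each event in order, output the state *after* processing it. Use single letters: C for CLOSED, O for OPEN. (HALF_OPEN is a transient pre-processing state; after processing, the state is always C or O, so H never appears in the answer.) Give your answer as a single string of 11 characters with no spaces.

Answer: CCCCCCCCCCO

Derivation:
State after each event:
  event#1 t=0s outcome=S: state=CLOSED
  event#2 t=3s outcome=S: state=CLOSED
  event#3 t=5s outcome=S: state=CLOSED
  event#4 t=7s outcome=S: state=CLOSED
  event#5 t=8s outcome=S: state=CLOSED
  event#6 t=10s outcome=S: state=CLOSED
  event#7 t=14s outcome=S: state=CLOSED
  event#8 t=17s outcome=F: state=CLOSED
  event#9 t=19s outcome=F: state=CLOSED
  event#10 t=22s outcome=F: state=CLOSED
  event#11 t=24s outcome=F: state=OPEN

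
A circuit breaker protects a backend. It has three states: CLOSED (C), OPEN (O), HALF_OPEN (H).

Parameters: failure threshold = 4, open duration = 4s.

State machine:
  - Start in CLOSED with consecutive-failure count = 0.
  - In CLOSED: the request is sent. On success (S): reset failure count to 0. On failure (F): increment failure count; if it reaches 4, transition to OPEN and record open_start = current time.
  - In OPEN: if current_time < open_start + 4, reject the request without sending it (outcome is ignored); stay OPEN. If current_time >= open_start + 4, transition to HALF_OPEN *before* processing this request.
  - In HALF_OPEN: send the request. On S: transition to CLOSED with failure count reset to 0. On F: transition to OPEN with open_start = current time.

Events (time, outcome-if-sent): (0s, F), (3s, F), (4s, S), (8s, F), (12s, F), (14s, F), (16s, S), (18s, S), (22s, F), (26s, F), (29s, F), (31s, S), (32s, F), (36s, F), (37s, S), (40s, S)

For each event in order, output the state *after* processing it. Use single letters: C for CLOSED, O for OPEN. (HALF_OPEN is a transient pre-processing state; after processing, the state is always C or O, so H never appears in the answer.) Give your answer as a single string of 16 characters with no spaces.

Answer: CCCCCCCCCCCCCCCC

Derivation:
State after each event:
  event#1 t=0s outcome=F: state=CLOSED
  event#2 t=3s outcome=F: state=CLOSED
  event#3 t=4s outcome=S: state=CLOSED
  event#4 t=8s outcome=F: state=CLOSED
  event#5 t=12s outcome=F: state=CLOSED
  event#6 t=14s outcome=F: state=CLOSED
  event#7 t=16s outcome=S: state=CLOSED
  event#8 t=18s outcome=S: state=CLOSED
  event#9 t=22s outcome=F: state=CLOSED
  event#10 t=26s outcome=F: state=CLOSED
  event#11 t=29s outcome=F: state=CLOSED
  event#12 t=31s outcome=S: state=CLOSED
  event#13 t=32s outcome=F: state=CLOSED
  event#14 t=36s outcome=F: state=CLOSED
  event#15 t=37s outcome=S: state=CLOSED
  event#16 t=40s outcome=S: state=CLOSED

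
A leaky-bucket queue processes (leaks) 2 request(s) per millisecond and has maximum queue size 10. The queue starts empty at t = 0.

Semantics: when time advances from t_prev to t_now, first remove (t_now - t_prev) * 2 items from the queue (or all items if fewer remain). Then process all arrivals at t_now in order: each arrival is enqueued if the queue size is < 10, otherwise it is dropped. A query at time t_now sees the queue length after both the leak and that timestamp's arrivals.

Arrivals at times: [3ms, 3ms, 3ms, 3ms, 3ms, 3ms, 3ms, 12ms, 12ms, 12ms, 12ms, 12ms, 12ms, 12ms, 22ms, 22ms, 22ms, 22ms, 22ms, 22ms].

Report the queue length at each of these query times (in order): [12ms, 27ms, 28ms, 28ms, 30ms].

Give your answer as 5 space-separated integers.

Answer: 7 0 0 0 0

Derivation:
Queue lengths at query times:
  query t=12ms: backlog = 7
  query t=27ms: backlog = 0
  query t=28ms: backlog = 0
  query t=28ms: backlog = 0
  query t=30ms: backlog = 0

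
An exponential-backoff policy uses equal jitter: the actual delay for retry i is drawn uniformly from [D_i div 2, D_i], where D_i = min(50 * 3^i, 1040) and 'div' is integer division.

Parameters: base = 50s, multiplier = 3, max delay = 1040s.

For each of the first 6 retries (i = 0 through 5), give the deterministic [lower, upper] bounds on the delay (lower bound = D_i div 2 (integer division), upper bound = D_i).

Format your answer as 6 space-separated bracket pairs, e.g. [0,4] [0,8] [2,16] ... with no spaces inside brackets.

Computing bounds per retry:
  i=0: D_i=min(50*3^0,1040)=50, bounds=[25,50]
  i=1: D_i=min(50*3^1,1040)=150, bounds=[75,150]
  i=2: D_i=min(50*3^2,1040)=450, bounds=[225,450]
  i=3: D_i=min(50*3^3,1040)=1040, bounds=[520,1040]
  i=4: D_i=min(50*3^4,1040)=1040, bounds=[520,1040]
  i=5: D_i=min(50*3^5,1040)=1040, bounds=[520,1040]

Answer: [25,50] [75,150] [225,450] [520,1040] [520,1040] [520,1040]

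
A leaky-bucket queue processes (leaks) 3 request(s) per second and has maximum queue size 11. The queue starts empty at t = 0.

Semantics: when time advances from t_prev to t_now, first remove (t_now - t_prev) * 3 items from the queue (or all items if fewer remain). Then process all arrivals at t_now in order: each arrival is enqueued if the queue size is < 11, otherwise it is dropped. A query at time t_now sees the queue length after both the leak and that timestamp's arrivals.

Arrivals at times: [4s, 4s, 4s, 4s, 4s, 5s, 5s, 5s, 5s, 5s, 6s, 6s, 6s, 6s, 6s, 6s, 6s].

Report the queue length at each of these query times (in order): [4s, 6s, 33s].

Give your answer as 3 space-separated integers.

Queue lengths at query times:
  query t=4s: backlog = 5
  query t=6s: backlog = 11
  query t=33s: backlog = 0

Answer: 5 11 0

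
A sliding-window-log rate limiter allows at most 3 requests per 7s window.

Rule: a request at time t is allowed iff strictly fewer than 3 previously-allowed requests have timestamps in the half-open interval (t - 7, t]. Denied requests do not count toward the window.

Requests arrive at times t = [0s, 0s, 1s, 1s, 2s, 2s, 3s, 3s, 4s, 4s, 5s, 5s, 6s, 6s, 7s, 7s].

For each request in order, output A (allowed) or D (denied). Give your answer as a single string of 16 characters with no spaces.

Answer: AAADDDDDDDDDDDAA

Derivation:
Tracking allowed requests in the window:
  req#1 t=0s: ALLOW
  req#2 t=0s: ALLOW
  req#3 t=1s: ALLOW
  req#4 t=1s: DENY
  req#5 t=2s: DENY
  req#6 t=2s: DENY
  req#7 t=3s: DENY
  req#8 t=3s: DENY
  req#9 t=4s: DENY
  req#10 t=4s: DENY
  req#11 t=5s: DENY
  req#12 t=5s: DENY
  req#13 t=6s: DENY
  req#14 t=6s: DENY
  req#15 t=7s: ALLOW
  req#16 t=7s: ALLOW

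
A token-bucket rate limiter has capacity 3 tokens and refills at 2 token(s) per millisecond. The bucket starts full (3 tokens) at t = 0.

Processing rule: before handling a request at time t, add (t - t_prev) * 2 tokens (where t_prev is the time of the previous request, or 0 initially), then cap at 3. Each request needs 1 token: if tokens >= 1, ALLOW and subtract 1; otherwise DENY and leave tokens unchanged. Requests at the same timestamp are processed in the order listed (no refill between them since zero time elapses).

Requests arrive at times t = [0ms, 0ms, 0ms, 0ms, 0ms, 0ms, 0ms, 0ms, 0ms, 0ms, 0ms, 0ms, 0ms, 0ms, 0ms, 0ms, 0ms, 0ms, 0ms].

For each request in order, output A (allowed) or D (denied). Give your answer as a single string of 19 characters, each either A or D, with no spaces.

Simulating step by step:
  req#1 t=0ms: ALLOW
  req#2 t=0ms: ALLOW
  req#3 t=0ms: ALLOW
  req#4 t=0ms: DENY
  req#5 t=0ms: DENY
  req#6 t=0ms: DENY
  req#7 t=0ms: DENY
  req#8 t=0ms: DENY
  req#9 t=0ms: DENY
  req#10 t=0ms: DENY
  req#11 t=0ms: DENY
  req#12 t=0ms: DENY
  req#13 t=0ms: DENY
  req#14 t=0ms: DENY
  req#15 t=0ms: DENY
  req#16 t=0ms: DENY
  req#17 t=0ms: DENY
  req#18 t=0ms: DENY
  req#19 t=0ms: DENY

Answer: AAADDDDDDDDDDDDDDDD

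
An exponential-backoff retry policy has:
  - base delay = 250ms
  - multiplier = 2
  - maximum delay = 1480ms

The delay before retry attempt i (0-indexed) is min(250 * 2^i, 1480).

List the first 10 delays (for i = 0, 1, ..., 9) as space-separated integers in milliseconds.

Computing each delay:
  i=0: min(250*2^0, 1480) = 250
  i=1: min(250*2^1, 1480) = 500
  i=2: min(250*2^2, 1480) = 1000
  i=3: min(250*2^3, 1480) = 1480
  i=4: min(250*2^4, 1480) = 1480
  i=5: min(250*2^5, 1480) = 1480
  i=6: min(250*2^6, 1480) = 1480
  i=7: min(250*2^7, 1480) = 1480
  i=8: min(250*2^8, 1480) = 1480
  i=9: min(250*2^9, 1480) = 1480

Answer: 250 500 1000 1480 1480 1480 1480 1480 1480 1480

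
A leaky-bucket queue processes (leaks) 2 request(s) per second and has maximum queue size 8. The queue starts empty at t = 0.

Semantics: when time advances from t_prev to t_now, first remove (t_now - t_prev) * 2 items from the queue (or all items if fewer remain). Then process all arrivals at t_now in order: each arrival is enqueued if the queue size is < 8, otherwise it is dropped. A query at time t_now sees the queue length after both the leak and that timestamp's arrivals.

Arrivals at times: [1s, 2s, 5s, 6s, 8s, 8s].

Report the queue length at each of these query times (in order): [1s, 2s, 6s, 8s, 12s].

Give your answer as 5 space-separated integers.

Answer: 1 1 1 2 0

Derivation:
Queue lengths at query times:
  query t=1s: backlog = 1
  query t=2s: backlog = 1
  query t=6s: backlog = 1
  query t=8s: backlog = 2
  query t=12s: backlog = 0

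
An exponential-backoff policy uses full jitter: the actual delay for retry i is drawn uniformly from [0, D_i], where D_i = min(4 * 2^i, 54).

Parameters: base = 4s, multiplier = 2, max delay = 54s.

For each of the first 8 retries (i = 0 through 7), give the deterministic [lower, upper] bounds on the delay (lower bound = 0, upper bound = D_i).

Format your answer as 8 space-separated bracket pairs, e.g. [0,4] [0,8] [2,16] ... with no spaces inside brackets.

Computing bounds per retry:
  i=0: D_i=min(4*2^0,54)=4, bounds=[0,4]
  i=1: D_i=min(4*2^1,54)=8, bounds=[0,8]
  i=2: D_i=min(4*2^2,54)=16, bounds=[0,16]
  i=3: D_i=min(4*2^3,54)=32, bounds=[0,32]
  i=4: D_i=min(4*2^4,54)=54, bounds=[0,54]
  i=5: D_i=min(4*2^5,54)=54, bounds=[0,54]
  i=6: D_i=min(4*2^6,54)=54, bounds=[0,54]
  i=7: D_i=min(4*2^7,54)=54, bounds=[0,54]

Answer: [0,4] [0,8] [0,16] [0,32] [0,54] [0,54] [0,54] [0,54]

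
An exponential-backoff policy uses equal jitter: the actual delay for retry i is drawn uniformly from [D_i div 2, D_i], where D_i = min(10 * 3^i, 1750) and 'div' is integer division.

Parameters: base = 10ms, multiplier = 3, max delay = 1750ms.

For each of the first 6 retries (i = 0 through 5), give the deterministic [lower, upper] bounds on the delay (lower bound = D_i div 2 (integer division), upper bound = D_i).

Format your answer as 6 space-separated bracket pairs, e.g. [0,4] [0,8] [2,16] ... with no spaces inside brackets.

Answer: [5,10] [15,30] [45,90] [135,270] [405,810] [875,1750]

Derivation:
Computing bounds per retry:
  i=0: D_i=min(10*3^0,1750)=10, bounds=[5,10]
  i=1: D_i=min(10*3^1,1750)=30, bounds=[15,30]
  i=2: D_i=min(10*3^2,1750)=90, bounds=[45,90]
  i=3: D_i=min(10*3^3,1750)=270, bounds=[135,270]
  i=4: D_i=min(10*3^4,1750)=810, bounds=[405,810]
  i=5: D_i=min(10*3^5,1750)=1750, bounds=[875,1750]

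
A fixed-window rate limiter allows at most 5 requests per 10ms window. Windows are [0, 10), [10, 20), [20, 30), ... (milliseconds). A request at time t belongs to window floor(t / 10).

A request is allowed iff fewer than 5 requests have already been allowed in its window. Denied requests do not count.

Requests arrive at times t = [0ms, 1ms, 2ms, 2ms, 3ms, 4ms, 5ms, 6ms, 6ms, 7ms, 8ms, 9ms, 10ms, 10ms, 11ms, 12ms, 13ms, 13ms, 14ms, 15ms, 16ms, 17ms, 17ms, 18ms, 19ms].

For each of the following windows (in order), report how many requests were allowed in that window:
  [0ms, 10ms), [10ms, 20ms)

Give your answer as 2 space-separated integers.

Answer: 5 5

Derivation:
Processing requests:
  req#1 t=0ms (window 0): ALLOW
  req#2 t=1ms (window 0): ALLOW
  req#3 t=2ms (window 0): ALLOW
  req#4 t=2ms (window 0): ALLOW
  req#5 t=3ms (window 0): ALLOW
  req#6 t=4ms (window 0): DENY
  req#7 t=5ms (window 0): DENY
  req#8 t=6ms (window 0): DENY
  req#9 t=6ms (window 0): DENY
  req#10 t=7ms (window 0): DENY
  req#11 t=8ms (window 0): DENY
  req#12 t=9ms (window 0): DENY
  req#13 t=10ms (window 1): ALLOW
  req#14 t=10ms (window 1): ALLOW
  req#15 t=11ms (window 1): ALLOW
  req#16 t=12ms (window 1): ALLOW
  req#17 t=13ms (window 1): ALLOW
  req#18 t=13ms (window 1): DENY
  req#19 t=14ms (window 1): DENY
  req#20 t=15ms (window 1): DENY
  req#21 t=16ms (window 1): DENY
  req#22 t=17ms (window 1): DENY
  req#23 t=17ms (window 1): DENY
  req#24 t=18ms (window 1): DENY
  req#25 t=19ms (window 1): DENY

Allowed counts by window: 5 5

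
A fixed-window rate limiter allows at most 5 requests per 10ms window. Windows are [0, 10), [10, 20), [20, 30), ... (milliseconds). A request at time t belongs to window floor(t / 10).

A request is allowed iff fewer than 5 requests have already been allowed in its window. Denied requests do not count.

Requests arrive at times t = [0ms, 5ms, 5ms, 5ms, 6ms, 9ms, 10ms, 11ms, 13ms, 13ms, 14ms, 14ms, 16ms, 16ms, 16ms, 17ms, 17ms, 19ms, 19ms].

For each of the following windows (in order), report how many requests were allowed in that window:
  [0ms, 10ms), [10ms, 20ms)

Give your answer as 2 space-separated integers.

Processing requests:
  req#1 t=0ms (window 0): ALLOW
  req#2 t=5ms (window 0): ALLOW
  req#3 t=5ms (window 0): ALLOW
  req#4 t=5ms (window 0): ALLOW
  req#5 t=6ms (window 0): ALLOW
  req#6 t=9ms (window 0): DENY
  req#7 t=10ms (window 1): ALLOW
  req#8 t=11ms (window 1): ALLOW
  req#9 t=13ms (window 1): ALLOW
  req#10 t=13ms (window 1): ALLOW
  req#11 t=14ms (window 1): ALLOW
  req#12 t=14ms (window 1): DENY
  req#13 t=16ms (window 1): DENY
  req#14 t=16ms (window 1): DENY
  req#15 t=16ms (window 1): DENY
  req#16 t=17ms (window 1): DENY
  req#17 t=17ms (window 1): DENY
  req#18 t=19ms (window 1): DENY
  req#19 t=19ms (window 1): DENY

Allowed counts by window: 5 5

Answer: 5 5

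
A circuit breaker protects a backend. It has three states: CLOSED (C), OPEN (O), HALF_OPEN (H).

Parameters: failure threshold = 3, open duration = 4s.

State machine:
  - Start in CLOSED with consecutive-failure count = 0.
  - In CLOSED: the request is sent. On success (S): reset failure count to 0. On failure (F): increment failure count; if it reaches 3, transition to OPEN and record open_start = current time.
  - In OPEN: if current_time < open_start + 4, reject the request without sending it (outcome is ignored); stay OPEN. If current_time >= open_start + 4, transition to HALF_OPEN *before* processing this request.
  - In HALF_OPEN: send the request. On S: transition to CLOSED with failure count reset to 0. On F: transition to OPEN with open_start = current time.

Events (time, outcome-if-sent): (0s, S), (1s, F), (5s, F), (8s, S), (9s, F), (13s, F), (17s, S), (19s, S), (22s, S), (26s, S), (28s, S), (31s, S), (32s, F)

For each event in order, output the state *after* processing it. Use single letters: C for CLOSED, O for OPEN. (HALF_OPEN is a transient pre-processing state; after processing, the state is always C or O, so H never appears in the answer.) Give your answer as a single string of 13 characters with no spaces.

State after each event:
  event#1 t=0s outcome=S: state=CLOSED
  event#2 t=1s outcome=F: state=CLOSED
  event#3 t=5s outcome=F: state=CLOSED
  event#4 t=8s outcome=S: state=CLOSED
  event#5 t=9s outcome=F: state=CLOSED
  event#6 t=13s outcome=F: state=CLOSED
  event#7 t=17s outcome=S: state=CLOSED
  event#8 t=19s outcome=S: state=CLOSED
  event#9 t=22s outcome=S: state=CLOSED
  event#10 t=26s outcome=S: state=CLOSED
  event#11 t=28s outcome=S: state=CLOSED
  event#12 t=31s outcome=S: state=CLOSED
  event#13 t=32s outcome=F: state=CLOSED

Answer: CCCCCCCCCCCCC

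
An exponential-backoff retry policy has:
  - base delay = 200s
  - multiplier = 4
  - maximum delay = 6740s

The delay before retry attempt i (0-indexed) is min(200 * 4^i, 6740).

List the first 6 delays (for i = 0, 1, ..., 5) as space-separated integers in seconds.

Computing each delay:
  i=0: min(200*4^0, 6740) = 200
  i=1: min(200*4^1, 6740) = 800
  i=2: min(200*4^2, 6740) = 3200
  i=3: min(200*4^3, 6740) = 6740
  i=4: min(200*4^4, 6740) = 6740
  i=5: min(200*4^5, 6740) = 6740

Answer: 200 800 3200 6740 6740 6740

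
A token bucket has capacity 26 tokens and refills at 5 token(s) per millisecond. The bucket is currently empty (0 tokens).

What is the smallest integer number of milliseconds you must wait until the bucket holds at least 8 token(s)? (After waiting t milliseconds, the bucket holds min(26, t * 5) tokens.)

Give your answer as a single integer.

Need t * 5 >= 8, so t >= 8/5.
Smallest integer t = ceil(8/5) = 2.

Answer: 2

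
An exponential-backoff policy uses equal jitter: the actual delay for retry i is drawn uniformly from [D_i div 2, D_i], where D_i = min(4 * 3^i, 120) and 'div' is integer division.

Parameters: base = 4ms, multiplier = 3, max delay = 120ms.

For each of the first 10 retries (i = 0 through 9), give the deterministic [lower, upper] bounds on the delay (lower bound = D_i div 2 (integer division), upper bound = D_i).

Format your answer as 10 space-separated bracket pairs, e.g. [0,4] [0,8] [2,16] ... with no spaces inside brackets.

Answer: [2,4] [6,12] [18,36] [54,108] [60,120] [60,120] [60,120] [60,120] [60,120] [60,120]

Derivation:
Computing bounds per retry:
  i=0: D_i=min(4*3^0,120)=4, bounds=[2,4]
  i=1: D_i=min(4*3^1,120)=12, bounds=[6,12]
  i=2: D_i=min(4*3^2,120)=36, bounds=[18,36]
  i=3: D_i=min(4*3^3,120)=108, bounds=[54,108]
  i=4: D_i=min(4*3^4,120)=120, bounds=[60,120]
  i=5: D_i=min(4*3^5,120)=120, bounds=[60,120]
  i=6: D_i=min(4*3^6,120)=120, bounds=[60,120]
  i=7: D_i=min(4*3^7,120)=120, bounds=[60,120]
  i=8: D_i=min(4*3^8,120)=120, bounds=[60,120]
  i=9: D_i=min(4*3^9,120)=120, bounds=[60,120]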